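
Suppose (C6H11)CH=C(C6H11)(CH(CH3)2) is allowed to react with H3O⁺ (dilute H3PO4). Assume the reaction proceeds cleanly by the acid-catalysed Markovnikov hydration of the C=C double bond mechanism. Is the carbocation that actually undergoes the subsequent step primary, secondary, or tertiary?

tertiary

Step 1: Electrophilic addition begins with the π(C=C) electrons forming a bond to the proton of H3O⁺. Following Markovnikov's rule, the resulting cation is tertiary. H2O is released.
No single 1,2-shift to an adjacent carbon would give a more-substituted cation, so no rearrangement occurs.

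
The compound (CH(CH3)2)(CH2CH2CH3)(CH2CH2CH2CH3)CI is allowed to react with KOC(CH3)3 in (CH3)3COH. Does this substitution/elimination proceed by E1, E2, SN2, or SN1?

E2

Conditions: a strong/bulky base with a tertiary substrate bearing a β-hydrogen.
These conditions are the textbook signature of the E2 pathway.
A strong (often hindered) base removes a β-H in concert with loss of the leaving group — bimolecular elimination.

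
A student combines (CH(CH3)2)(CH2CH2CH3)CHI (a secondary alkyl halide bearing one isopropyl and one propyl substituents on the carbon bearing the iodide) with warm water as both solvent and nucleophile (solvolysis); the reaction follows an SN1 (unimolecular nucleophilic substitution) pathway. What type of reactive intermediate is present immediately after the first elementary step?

secondary carbocation

Step 1: The C–I bond breaks with both electrons going to the iodide; I⁻ leaves and a secondary carbocation remains.
After step 1 the species present is a secondary carbocation.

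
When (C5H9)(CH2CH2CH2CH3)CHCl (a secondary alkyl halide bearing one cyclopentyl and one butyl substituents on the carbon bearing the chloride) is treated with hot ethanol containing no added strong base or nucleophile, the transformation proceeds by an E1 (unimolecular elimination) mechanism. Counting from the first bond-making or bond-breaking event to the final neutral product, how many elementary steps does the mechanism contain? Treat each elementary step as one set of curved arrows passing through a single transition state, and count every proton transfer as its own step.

Step 1: Ionisation: the C–Cl σ-bond cleaves heterolytically; both bonding electrons depart with Cl⁻, leaving a secondary carbocation at the α-carbon.
Step 2: Carbocation rearrangement: a 1,2-hydride shift from the adjacent cyclopentyl carbon converts the initially-formed secondary cation into the more stable tertiary cation.
Step 3: A weak base (an ethanol molecule from the solvent) removes a proton from a carbon adjacent to the cationic centre; the electrons of that C–H bond become the new π(C=C) bond, giving the alkene.
Total: 3 elementary steps.

3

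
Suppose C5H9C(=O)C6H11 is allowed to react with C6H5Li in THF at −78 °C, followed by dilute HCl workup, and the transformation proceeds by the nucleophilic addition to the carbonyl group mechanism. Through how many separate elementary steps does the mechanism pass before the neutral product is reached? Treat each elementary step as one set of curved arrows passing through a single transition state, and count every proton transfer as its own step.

Step 1: Nucleophilic addition: the carbanion-like carbon of C6H5Li adds to the carbonyl carbon, pushing the π(C=O) electron pair onto oxygen and giving a tetrahedral alkoxide.
Step 2: Protonation of the alkoxide by dilute HCl workup furnishes an alcohol.
Total: 2 elementary steps.

2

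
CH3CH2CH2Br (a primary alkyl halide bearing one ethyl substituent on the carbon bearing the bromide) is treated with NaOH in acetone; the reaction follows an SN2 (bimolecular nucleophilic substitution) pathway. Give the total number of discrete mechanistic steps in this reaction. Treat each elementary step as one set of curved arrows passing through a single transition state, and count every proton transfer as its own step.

Step 1: Backside attack by OH⁻ on the carbon bearing the bromide: the new C–O bond forms as the C–Br bond breaks, with Walden inversion at carbon.
Total: 1 elementary step.

1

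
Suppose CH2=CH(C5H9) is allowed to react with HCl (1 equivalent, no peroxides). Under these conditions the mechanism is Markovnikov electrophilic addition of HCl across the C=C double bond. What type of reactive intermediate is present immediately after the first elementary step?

Step 1: Electrophilic addition begins with the π(C=C) electrons forming a bond to the proton of HCl. Following Markovnikov's rule, the resulting cation is secondary. The H–Cl bond breaks heterolytically, releasing Cl⁻.
After step 1 the species present is a secondary carbocation.

secondary carbocation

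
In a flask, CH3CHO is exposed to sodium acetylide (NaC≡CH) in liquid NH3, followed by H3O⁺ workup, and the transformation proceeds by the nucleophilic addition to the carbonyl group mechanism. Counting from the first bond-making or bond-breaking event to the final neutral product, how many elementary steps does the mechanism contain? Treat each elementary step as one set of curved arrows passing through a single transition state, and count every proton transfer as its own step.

2

Step 1: HC≡C⁻ attacks the sp² carbonyl carbon; the C=O π bond breaks and the electrons end up as a lone pair on the alkoxide oxygen of the tetrahedral intermediate.
Step 2: On H3O⁺ workup the alkoxide oxygen is protonated, giving a propargyl alcohol.
Total: 2 elementary steps.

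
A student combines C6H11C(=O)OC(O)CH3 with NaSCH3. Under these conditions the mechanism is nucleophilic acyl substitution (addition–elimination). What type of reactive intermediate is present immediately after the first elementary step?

Step 1: Nucleophilic addition of CH3S⁻ to the acyl carbon breaks the π(C=O) bond and yields a tetrahedral, anionic intermediate.
After step 1 the species present is a tetrahedral intermediate.

tetrahedral intermediate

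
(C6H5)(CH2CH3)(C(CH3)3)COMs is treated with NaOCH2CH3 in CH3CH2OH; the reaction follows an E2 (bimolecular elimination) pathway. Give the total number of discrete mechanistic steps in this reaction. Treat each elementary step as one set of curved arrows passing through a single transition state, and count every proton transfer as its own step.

Step 1: Concerted anti-periplanar elimination: CH3CH2O⁻ abstracts a β-H while MsO⁻ leaves, and the C–H electrons become the new C=C π bond — all in a single transition state.
Total: 1 elementary step.

1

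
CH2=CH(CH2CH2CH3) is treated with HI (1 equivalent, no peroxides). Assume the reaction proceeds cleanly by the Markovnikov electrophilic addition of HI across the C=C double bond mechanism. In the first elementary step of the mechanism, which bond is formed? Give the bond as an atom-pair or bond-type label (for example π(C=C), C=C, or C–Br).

Step 1: Electrophilic addition begins with the π(C=C) electrons forming a bond to the proton of HI. Following Markovnikov's rule, the resulting cation is secondary. The H–I bond breaks heterolytically, releasing I⁻.
The bond formed in this step is the C–H bond.

C–H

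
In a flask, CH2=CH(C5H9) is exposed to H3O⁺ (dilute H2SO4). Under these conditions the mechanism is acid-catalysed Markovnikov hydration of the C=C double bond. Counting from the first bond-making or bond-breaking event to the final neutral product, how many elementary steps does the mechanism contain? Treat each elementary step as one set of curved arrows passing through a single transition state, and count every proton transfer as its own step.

Step 1: Protonation of the alkene by H3O⁺: the π bond acts as the nucleophile and picks up H⁺, giving the more stable (Markovnikov) secondary carbocation. H2O is released.
Step 2: A hydride (H with its bonding pair) migrates from the adjacent cyclopentyl carbon to the cationic centre — a 1,2-hydride shift — upgrading the secondary cation to a tertiary one.
Step 3: Nucleophilic capture of the cation by H2O produces the protonated alcohol (an oxonium ion).
Step 4: Deprotonation of the oxonium ion by a water molecule delivers the neutral alcohol and regenerates the acid catalyst.
Total: 4 elementary steps.

4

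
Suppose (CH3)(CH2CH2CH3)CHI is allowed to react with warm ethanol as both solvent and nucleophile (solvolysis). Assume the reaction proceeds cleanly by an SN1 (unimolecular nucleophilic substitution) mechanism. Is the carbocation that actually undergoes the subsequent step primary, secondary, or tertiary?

secondary

Step 1: Ionisation: the C–I σ-bond cleaves heterolytically; both bonding electrons depart with I⁻, leaving a secondary carbocation at the α-carbon.
No single 1,2-shift to an adjacent carbon would give a more-substituted cation, so no rearrangement occurs.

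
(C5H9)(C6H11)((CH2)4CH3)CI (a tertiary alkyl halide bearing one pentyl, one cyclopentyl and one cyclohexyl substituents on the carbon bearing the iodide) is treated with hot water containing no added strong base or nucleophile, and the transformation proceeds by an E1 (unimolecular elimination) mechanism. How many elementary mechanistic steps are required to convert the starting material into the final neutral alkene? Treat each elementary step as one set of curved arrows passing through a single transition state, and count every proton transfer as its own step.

Step 1: The C–I bond breaks with both electrons going to the iodide; I⁻ leaves and a tertiary carbocation remains.
(No 1,2-shift: no single shift to an adjacent carbon would give a more stable cation.)
Step 2: A weak base (a water molecule from the solvent) removes a proton from a carbon adjacent to the cationic centre; the electrons of that C–H bond become the new π(C=C) bond, giving the alkene.
Total: 2 elementary steps.

2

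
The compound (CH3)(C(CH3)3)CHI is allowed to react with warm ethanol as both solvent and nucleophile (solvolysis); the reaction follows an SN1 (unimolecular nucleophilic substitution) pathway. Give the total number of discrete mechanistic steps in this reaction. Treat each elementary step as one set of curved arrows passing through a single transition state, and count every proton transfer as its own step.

Step 1: Rate-determining heterolysis of the C–I bond gives I⁻ and a secondary carbocation.
Step 2: A 1,2-methyl shift from the adjacent tert-butyl carbon moves the positive charge from the secondary centre to an adjacent carbon, generating a more stable tertiary carbocation.
Step 3: CH3CH2OH donates an oxygen lone pair into the empty p orbital of the cation, giving a protonated ether (an oxonium ion).
Step 4: Proton transfer from the O–H of the oxonium ion to a solvent molecule delivers the neutral ether.
Total: 4 elementary steps.

4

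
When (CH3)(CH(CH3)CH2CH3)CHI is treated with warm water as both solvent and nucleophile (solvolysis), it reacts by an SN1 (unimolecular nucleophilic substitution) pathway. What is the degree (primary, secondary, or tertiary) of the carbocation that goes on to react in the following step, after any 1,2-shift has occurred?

Step 1: Rate-determining heterolysis of the C–I bond gives I⁻ and a secondary carbocation.
Step 2: Carbocation rearrangement: a 1,2-hydride shift from the adjacent sec-butyl carbon converts the initially-formed secondary cation into the more stable tertiary cation.
The cation rearranges from secondary to tertiary via a 1,2-hydride shift from the adjacent sec-butyl carbon; the tertiary cation is what reacts next.

tertiary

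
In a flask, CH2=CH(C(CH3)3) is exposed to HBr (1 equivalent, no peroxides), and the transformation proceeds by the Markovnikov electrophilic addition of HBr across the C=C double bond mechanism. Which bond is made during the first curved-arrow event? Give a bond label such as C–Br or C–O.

Step 1: Electrophilic addition begins with the π(C=C) electrons forming a bond to the proton of HBr. Following Markovnikov's rule, the resulting cation is secondary. The H–Br bond breaks heterolytically, releasing Br⁻.
The bond formed in this step is the C–H bond.

C–H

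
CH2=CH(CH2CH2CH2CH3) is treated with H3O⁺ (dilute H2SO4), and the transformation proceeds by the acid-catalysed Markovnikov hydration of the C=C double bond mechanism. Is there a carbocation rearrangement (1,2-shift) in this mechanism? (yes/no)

The first-formed carbocation is secondary.
No single 1,2-shift to an adjacent carbon would produce a more-substituted cation than the one already present, so no rearrangement occurs.

no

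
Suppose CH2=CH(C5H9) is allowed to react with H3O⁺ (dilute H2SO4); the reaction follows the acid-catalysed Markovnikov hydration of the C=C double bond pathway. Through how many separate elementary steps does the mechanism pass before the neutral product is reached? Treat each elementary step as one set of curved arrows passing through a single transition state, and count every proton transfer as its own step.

4

Step 1: Electrophilic addition begins with the π(C=C) electrons forming a bond to the proton of H3O⁺. Following Markovnikov's rule, the resulting cation is secondary. H2O is released.
Step 2: Carbocation rearrangement: a 1,2-hydride shift from the adjacent cyclopentyl carbon converts the initially-formed secondary cation into the more stable tertiary cation.
Step 3: A lone pair on the oxygen of H2O attacks the carbocation, forming a C–O bond and an oxonium ion (a protonated alcohol).
Step 4: Proton transfer from the O–H of the oxonium ion to H2O completes the catalytic cycle and yields the alcohol.
Total: 4 elementary steps.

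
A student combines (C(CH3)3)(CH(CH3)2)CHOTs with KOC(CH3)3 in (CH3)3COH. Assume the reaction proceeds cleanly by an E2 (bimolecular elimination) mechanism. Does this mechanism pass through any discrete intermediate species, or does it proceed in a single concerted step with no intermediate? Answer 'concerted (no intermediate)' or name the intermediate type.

concerted (no intermediate)

The strong base (CH3)3CO⁻ removes a β-hydrogen; in the same concerted event the electrons of the breaking C–H bond form the new π(C=C) bond and the C–O σ-bond breaks, expelling TsO⁻. Anti-periplanar geometry; one transition state.
All bond changes occur in one transition state; no discrete intermediate is formed.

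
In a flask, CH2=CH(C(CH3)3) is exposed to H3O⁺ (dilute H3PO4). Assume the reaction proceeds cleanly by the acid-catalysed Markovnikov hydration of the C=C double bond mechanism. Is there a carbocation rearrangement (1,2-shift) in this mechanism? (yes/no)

yes

The first-formed carbocation is secondary.
The adjacent tert-butyl carbon has no hydrogen but bears methyl groups; migration of one methyl with its bonding pair (a 1,2-methyl shift) places the charge on a tertiary centre.
Tertiary is more stable than secondary, so the shift occurs.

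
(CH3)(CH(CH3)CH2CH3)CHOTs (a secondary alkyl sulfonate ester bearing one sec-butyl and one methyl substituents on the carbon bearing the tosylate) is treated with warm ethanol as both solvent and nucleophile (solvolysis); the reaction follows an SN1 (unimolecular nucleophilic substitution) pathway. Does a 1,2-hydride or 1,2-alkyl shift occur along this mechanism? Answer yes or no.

The first-formed carbocation is secondary.
The adjacent sec-butyl carbon already bears 2 other carbon substituents and has a hydrogen to migrate; after a 1,2-hydride shift from that carbon the positive charge sits on a tertiary centre.
Tertiary is more stable than secondary, so the shift occurs.

yes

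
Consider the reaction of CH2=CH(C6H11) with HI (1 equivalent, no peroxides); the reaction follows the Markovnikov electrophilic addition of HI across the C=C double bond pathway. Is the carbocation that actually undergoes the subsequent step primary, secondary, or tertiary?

Step 1: Protonation of the alkene by HI: the π bond acts as the nucleophile and picks up H⁺, giving the more stable (Markovnikov) secondary carbocation. The H–I bond breaks heterolytically, releasing I⁻.
Step 2: A hydride (H with its bonding pair) migrates from the adjacent cyclohexyl carbon to the cationic centre — a 1,2-hydride shift — upgrading the secondary cation to a tertiary one.
The cation rearranges from secondary to tertiary via a 1,2-hydride shift from the adjacent cyclohexyl carbon; the tertiary cation is what reacts next.

tertiary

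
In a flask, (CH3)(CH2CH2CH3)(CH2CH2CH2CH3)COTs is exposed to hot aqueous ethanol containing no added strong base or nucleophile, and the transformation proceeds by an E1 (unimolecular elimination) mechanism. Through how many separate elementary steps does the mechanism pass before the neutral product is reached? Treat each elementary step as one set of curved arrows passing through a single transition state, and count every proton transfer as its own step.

Step 1: Rate-determining heterolysis of the C–O bond gives TsO⁻ and a tertiary carbocation.
(No 1,2-shift: no single shift to an adjacent carbon would give a more stable cation.)
Step 2: A water (or ethanol) molecule (solvent) deprotonates a β-carbon; as the C–H bond breaks, those electrons form the new alkene π bond.
Total: 2 elementary steps.

2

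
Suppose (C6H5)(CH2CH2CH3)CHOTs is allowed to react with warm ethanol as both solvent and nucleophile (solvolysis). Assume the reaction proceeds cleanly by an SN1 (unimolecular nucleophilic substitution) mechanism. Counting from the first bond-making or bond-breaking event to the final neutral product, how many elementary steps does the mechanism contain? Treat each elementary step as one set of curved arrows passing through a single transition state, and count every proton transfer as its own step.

3

Step 1: Unassisted departure of TsO⁻ (taking the C–O bonding pair) generates a secondary carbocation.
(No 1,2-shift: no single shift to an adjacent carbon would give a more stable cation.)
Step 2: A lone pair on the oxygen of CH3CH2OH attacks the carbocation, forming a new C–O σ-bond and an oxonium ion.
Step 3: Proton transfer from the O–H of the oxonium ion to a solvent molecule delivers the neutral ether.
Total: 3 elementary steps.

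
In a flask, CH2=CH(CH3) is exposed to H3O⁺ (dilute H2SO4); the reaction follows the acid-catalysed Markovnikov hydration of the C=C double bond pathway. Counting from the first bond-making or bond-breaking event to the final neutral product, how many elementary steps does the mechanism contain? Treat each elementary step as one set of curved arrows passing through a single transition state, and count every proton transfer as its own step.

Step 1: Electrophilic addition begins with the π(C=C) electrons forming a bond to the proton of H3O⁺. Following Markovnikov's rule, the resulting cation is secondary. H2O is released.
(No 1,2-shift: no single shift to an adjacent carbon would give a more stable cation.)
Step 2: A lone pair on the oxygen of H2O attacks the carbocation, forming a C–O bond and an oxonium ion (a protonated alcohol).
Step 3: Proton transfer from the O–H of the oxonium ion to H2O completes the catalytic cycle and yields the alcohol.
Total: 3 elementary steps.

3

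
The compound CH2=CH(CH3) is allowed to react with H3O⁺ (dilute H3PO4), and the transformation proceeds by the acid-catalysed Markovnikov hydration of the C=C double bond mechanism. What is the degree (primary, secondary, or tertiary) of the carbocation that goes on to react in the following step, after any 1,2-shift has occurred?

Step 1: Electrophilic addition begins with the π(C=C) electrons forming a bond to the proton of H3O⁺. Following Markovnikov's rule, the resulting cation is secondary. H2O is released.
No single 1,2-shift to an adjacent carbon would give a more-substituted cation, so no rearrangement occurs.

secondary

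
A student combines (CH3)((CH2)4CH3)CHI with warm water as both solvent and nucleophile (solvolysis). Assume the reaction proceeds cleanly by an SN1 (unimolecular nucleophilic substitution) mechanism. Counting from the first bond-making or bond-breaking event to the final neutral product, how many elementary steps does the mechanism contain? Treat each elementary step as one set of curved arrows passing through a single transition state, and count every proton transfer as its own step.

3

Step 1: Ionisation: the C–I σ-bond cleaves heterolytically; both bonding electrons depart with I⁻, leaving a secondary carbocation at the α-carbon.
(No 1,2-shift: no single shift to an adjacent carbon would give a more stable cation.)
Step 2: A lone pair on the oxygen of H2O attacks the carbocation, forming a new C–O σ-bond and an oxonium ion.
Step 3: A second solvent molecule removes the proton on oxygen, giving the neutral alcohol product.
Total: 3 elementary steps.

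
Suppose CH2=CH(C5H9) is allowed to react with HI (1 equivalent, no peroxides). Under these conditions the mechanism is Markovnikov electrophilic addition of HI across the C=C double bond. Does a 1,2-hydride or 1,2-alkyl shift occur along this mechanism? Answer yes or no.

yes

The first-formed carbocation is secondary.
The adjacent cyclopentyl carbon already bears 2 other carbon substituents and has a hydrogen to migrate; after a 1,2-hydride shift from that carbon the positive charge sits on a tertiary centre.
Tertiary is more stable than secondary, so the shift occurs.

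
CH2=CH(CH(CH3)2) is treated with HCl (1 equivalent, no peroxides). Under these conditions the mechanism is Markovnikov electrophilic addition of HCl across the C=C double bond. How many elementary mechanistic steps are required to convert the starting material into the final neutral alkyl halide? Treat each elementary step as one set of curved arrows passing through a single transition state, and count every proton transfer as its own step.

Step 1: Protonation of the alkene by HCl: the π bond acts as the nucleophile and picks up H⁺, giving the more stable (Markovnikov) secondary carbocation. The H–Cl bond breaks heterolytically, releasing Cl⁻.
Step 2: A 1,2-hydride shift from the adjacent isopropyl carbon moves the positive charge from the secondary centre to an adjacent carbon, generating a more stable tertiary carbocation.
Step 3: Cl⁻ captures the cation: a lone pair on Cl⁻ fills the empty p orbital, producing the alkyl halide product.
Total: 3 elementary steps.

3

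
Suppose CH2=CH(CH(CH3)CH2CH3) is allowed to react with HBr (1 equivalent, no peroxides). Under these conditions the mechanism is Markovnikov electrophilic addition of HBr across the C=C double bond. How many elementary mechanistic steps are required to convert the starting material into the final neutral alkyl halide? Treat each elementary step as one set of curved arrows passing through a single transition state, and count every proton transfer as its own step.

Step 1: The π electrons of the C=C bond attack a proton of HBr; Markovnikov addition places the new C–H on the less-substituted alkene carbon, so the positive charge ends up on the more-substituted carbon — a secondary carbocation. The H–Br bond breaks heterolytically, releasing Br⁻.
Step 2: A 1,2-hydride shift from the adjacent sec-butyl carbon moves the positive charge from the secondary centre to an adjacent carbon, generating a more stable tertiary carbocation.
Step 3: Nucleophilic attack by Br⁻ on the carbocation completes the addition, giving R–Br.
Total: 3 elementary steps.

3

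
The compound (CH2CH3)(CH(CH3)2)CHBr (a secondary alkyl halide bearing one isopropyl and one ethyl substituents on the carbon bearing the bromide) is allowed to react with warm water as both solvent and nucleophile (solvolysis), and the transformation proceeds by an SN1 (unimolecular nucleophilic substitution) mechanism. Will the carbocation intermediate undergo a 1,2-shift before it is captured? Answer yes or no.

The first-formed carbocation is secondary.
The adjacent isopropyl carbon already bears 2 other carbon substituents and has a hydrogen to migrate; after a 1,2-hydride shift from that carbon the positive charge sits on a tertiary centre.
Tertiary is more stable than secondary, so the shift occurs.

yes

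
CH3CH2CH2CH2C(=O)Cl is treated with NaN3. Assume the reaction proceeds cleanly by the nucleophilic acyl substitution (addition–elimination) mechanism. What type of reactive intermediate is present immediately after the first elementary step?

Step 1: N3⁻ adds to the carbonyl carbon; the C=O π electrons shift onto oxygen and a tetrahedral alkoxide intermediate forms.
After step 1 the species present is a tetrahedral intermediate.

tetrahedral intermediate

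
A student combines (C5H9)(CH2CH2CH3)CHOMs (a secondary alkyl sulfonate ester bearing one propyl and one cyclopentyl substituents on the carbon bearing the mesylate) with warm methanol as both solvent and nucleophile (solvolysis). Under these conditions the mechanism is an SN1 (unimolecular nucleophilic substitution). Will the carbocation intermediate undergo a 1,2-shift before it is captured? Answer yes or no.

yes

The first-formed carbocation is secondary.
The adjacent cyclopentyl carbon already bears 2 other carbon substituents and has a hydrogen to migrate; after a 1,2-hydride shift from that carbon the positive charge sits on a tertiary centre.
Tertiary is more stable than secondary, so the shift occurs.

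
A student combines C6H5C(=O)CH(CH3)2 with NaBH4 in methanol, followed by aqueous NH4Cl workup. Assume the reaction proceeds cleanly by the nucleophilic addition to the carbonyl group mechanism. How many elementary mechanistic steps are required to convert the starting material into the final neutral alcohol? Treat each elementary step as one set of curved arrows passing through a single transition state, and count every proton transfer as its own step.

Step 1: H⁻ (delivered from BH4⁻) attacks the sp² carbonyl carbon; the C=O π bond breaks and the electrons end up as a lone pair on the alkoxide oxygen of the tetrahedral intermediate.
Step 2: The alkoxide picks up a proton during aqueous NH4Cl workup to yield an alcohol.
Total: 2 elementary steps.

2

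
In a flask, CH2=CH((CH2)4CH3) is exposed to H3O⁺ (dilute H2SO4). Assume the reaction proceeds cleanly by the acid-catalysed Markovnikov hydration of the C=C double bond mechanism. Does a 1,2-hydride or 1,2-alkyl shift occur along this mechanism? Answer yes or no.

no

The first-formed carbocation is secondary.
No single 1,2-shift to an adjacent carbon would produce a more-substituted cation than the one already present, so no rearrangement occurs.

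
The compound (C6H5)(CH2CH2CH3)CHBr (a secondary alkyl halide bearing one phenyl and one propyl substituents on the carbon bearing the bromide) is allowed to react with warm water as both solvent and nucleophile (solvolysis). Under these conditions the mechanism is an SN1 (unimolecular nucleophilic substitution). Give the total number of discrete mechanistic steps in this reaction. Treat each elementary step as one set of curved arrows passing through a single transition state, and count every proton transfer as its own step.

3

Step 1: The C–Br bond breaks with both electrons going to the bromide; Br⁻ leaves and a secondary carbocation remains.
(No 1,2-shift: no single shift to an adjacent carbon would give a more stable cation.)
Step 2: A lone pair on the oxygen of H2O attacks the carbocation, forming a new C–O σ-bond and an oxonium ion.
Step 3: Proton transfer from the O–H of the oxonium ion to a solvent molecule delivers the neutral alcohol.
Total: 3 elementary steps.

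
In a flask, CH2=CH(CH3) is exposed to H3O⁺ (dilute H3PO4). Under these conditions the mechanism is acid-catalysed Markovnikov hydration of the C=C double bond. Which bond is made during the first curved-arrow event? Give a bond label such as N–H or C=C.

Step 1: Protonation of the alkene by H3O⁺: the π bond acts as the nucleophile and picks up H⁺, giving the more stable (Markovnikov) secondary carbocation. H2O is released.
The bond formed in this step is the C–H bond.

C–H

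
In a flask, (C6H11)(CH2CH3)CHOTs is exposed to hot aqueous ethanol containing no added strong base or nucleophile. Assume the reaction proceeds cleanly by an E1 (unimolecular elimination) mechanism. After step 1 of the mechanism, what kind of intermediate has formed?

secondary carbocation

Step 1: Rate-determining heterolysis of the C–O bond gives TsO⁻ and a secondary carbocation.
After step 1 the species present is a secondary carbocation.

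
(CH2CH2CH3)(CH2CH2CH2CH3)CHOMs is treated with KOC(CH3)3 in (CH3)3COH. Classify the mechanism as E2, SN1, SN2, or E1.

Conditions: a strong/bulky base with a secondary substrate bearing a β-hydrogen.
These conditions are the textbook signature of the E2 pathway.
A strong (often hindered) base removes a β-H in concert with loss of the leaving group — bimolecular elimination.

E2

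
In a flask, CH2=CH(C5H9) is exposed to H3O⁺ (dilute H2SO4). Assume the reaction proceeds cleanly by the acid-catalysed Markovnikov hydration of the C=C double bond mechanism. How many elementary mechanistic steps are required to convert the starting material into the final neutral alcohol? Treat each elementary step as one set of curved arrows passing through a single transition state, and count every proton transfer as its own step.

4

Step 1: Electrophilic addition begins with the π(C=C) electrons forming a bond to the proton of H3O⁺. Following Markovnikov's rule, the resulting cation is secondary. H2O is released.
Step 2: A hydride (H with its bonding pair) migrates from the adjacent cyclopentyl carbon to the cationic centre — a 1,2-hydride shift — upgrading the secondary cation to a tertiary one.
Step 3: A lone pair on the oxygen of H2O attacks the carbocation, forming a C–O bond and an oxonium ion (a protonated alcohol).
Step 4: Proton transfer from the O–H of the oxonium ion to H2O completes the catalytic cycle and yields the alcohol.
Total: 4 elementary steps.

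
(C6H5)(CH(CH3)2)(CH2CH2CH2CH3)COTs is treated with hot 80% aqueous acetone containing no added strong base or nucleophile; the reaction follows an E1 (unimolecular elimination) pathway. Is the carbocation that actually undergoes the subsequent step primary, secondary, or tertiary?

Step 1: Ionisation: the C–O σ-bond cleaves heterolytically; both bonding electrons depart with TsO⁻, leaving a tertiary carbocation at the α-carbon.
No single 1,2-shift to an adjacent carbon would give a more-substituted cation, so no rearrangement occurs.

tertiary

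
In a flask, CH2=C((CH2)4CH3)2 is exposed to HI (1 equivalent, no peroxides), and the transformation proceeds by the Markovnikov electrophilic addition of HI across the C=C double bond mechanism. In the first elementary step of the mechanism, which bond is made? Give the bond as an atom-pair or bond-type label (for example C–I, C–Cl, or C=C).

Step 1: The π electrons of the C=C bond attack a proton of HI; Markovnikov addition places the new C–H on the less-substituted alkene carbon, so the positive charge ends up on the more-substituted carbon — a tertiary carbocation. The H–I bond breaks heterolytically, releasing I⁻.
The bond formed in this step is the C–H bond.

C–H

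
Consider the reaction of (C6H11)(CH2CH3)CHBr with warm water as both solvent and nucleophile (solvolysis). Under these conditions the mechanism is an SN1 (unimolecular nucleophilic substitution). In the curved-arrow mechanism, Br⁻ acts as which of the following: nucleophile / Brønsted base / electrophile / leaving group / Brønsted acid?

Step 1: Rate-determining heterolysis of the C–Br bond gives Br⁻ and a secondary carbocation.
Br⁻ departs with both electrons of the breaking σ-bond — that is the definition of a leaving group.

leaving group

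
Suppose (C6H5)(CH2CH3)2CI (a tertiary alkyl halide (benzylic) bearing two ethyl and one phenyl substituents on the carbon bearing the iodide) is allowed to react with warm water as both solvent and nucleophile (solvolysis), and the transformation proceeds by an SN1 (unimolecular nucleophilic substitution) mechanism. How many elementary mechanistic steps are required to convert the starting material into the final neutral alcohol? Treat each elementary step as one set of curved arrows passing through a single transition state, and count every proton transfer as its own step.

3

Step 1: Unassisted departure of I⁻ (taking the C–I bonding pair) generates a tertiary carbocation.
(No 1,2-shift: no single shift to an adjacent carbon would give a more stable cation.)
Step 2: Nucleophilic capture: the oxygen of H2O bonds to the cationic carbon, producing an oxonium-ion intermediate.
Step 3: Proton transfer from the O–H of the oxonium ion to a solvent molecule delivers the neutral alcohol.
Total: 3 elementary steps.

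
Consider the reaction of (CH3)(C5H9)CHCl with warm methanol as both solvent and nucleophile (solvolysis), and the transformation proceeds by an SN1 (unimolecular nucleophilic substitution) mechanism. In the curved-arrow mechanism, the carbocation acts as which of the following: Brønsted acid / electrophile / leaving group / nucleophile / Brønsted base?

Step 3: Nucleophilic capture: the oxygen of CH3OH bonds to the cationic carbon, producing an oxonium-ion intermediate.
The carbocation accepts an electron pair into an empty or π* orbital — it is the electrophile.

electrophile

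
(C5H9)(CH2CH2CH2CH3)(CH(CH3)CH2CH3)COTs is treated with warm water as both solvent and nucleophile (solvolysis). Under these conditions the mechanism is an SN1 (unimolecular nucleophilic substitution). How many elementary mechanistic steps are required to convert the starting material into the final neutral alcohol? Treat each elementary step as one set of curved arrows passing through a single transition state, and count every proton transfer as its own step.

3

Step 1: Ionisation: the C–O σ-bond cleaves heterolytically; both bonding electrons depart with TsO⁻, leaving a tertiary carbocation at the α-carbon.
(No 1,2-shift: no single shift to an adjacent carbon would give a more stable cation.)
Step 2: A lone pair on the oxygen of H2O attacks the carbocation, forming a new C–O σ-bond and an oxonium ion.
Step 3: Deprotonation of the oxonium oxygen by solvent water yields the neutral alcohol.
Total: 3 elementary steps.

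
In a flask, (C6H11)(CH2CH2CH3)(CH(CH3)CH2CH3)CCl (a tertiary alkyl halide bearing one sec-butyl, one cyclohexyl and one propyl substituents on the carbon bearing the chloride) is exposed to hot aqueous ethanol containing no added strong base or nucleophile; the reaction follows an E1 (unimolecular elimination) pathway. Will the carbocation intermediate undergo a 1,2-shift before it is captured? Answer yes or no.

The first-formed carbocation is tertiary.
No single 1,2-shift to an adjacent carbon would produce a more-substituted cation than the one already present, so no rearrangement occurs.

no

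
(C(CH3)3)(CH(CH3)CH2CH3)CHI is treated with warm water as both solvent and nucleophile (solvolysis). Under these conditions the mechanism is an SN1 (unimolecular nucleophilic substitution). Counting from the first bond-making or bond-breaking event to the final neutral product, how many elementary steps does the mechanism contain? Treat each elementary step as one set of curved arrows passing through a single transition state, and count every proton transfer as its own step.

4

Step 1: The C–I bond breaks with both electrons going to the iodide; I⁻ leaves and a secondary carbocation remains.
Step 2: A hydride (H with its bonding pair) migrates from the adjacent sec-butyl carbon to the cationic centre — a 1,2-hydride shift — upgrading the secondary cation to a tertiary one.
Step 3: Nucleophilic capture: the oxygen of H2O bonds to the cationic carbon, producing an oxonium-ion intermediate.
Step 4: Deprotonation of the oxonium oxygen by solvent water yields the neutral alcohol.
Total: 4 elementary steps.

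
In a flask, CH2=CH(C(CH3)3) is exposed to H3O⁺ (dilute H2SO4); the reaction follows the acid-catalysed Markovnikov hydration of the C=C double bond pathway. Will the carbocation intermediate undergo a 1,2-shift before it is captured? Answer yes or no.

yes

The first-formed carbocation is secondary.
The adjacent tert-butyl carbon has no hydrogen but bears methyl groups; migration of one methyl with its bonding pair (a 1,2-methyl shift) places the charge on a tertiary centre.
Tertiary is more stable than secondary, so the shift occurs.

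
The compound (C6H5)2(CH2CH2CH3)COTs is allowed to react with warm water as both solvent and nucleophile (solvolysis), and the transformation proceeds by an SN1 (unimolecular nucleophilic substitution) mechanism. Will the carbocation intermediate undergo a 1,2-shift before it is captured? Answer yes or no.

The first-formed carbocation is tertiary.
No single 1,2-shift to an adjacent carbon would produce a more-substituted cation than the one already present, so no rearrangement occurs.

no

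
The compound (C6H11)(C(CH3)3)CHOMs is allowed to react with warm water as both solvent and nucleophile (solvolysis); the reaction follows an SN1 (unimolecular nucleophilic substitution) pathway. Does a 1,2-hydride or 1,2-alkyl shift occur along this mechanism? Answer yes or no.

yes

The first-formed carbocation is secondary.
The adjacent cyclohexyl carbon already bears 2 other carbon substituents and has a hydrogen to migrate; after a 1,2-hydride shift from that carbon the positive charge sits on a tertiary centre.
Tertiary is more stable than secondary, so the shift occurs.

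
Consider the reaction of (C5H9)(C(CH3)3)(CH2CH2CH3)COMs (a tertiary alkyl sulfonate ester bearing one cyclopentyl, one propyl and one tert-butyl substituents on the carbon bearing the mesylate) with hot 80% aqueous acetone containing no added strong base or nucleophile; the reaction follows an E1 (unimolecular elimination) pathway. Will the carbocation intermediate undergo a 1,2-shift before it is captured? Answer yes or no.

The first-formed carbocation is tertiary.
No single 1,2-shift to an adjacent carbon would produce a more-substituted cation than the one already present, so no rearrangement occurs.

no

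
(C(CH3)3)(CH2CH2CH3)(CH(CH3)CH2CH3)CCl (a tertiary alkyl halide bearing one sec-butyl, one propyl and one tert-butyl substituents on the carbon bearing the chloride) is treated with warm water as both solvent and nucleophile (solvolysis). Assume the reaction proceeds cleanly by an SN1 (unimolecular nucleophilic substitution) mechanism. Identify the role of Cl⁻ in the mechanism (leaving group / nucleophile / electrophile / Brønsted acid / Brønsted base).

Step 1: Ionisation: the C–Cl σ-bond cleaves heterolytically; both bonding electrons depart with Cl⁻, leaving a tertiary carbocation at the α-carbon.
Cl⁻ departs with both electrons of the breaking σ-bond — that is the definition of a leaving group.

leaving group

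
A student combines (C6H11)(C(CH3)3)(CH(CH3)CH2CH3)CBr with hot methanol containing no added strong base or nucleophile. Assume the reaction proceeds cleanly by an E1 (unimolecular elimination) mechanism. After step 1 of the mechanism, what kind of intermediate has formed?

Step 1: The C–Br bond breaks with both electrons going to the bromide; Br⁻ leaves and a tertiary carbocation remains.
After step 1 the species present is a tertiary carbocation.

tertiary carbocation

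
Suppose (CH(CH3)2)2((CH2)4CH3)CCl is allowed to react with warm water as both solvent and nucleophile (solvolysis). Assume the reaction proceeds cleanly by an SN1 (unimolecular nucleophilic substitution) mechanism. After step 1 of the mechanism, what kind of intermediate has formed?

Step 1: Ionisation: the C–Cl σ-bond cleaves heterolytically; both bonding electrons depart with Cl⁻, leaving a tertiary carbocation at the α-carbon.
After step 1 the species present is a tertiary carbocation.

tertiary carbocation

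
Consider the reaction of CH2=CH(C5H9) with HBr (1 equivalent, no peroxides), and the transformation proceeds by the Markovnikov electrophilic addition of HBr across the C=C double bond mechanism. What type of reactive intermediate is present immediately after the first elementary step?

Step 1: The π electrons of the C=C bond attack a proton of HBr; Markovnikov addition places the new C–H on the less-substituted alkene carbon, so the positive charge ends up on the more-substituted carbon — a secondary carbocation. The H–Br bond breaks heterolytically, releasing Br⁻.
After step 1 the species present is a secondary carbocation.

secondary carbocation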